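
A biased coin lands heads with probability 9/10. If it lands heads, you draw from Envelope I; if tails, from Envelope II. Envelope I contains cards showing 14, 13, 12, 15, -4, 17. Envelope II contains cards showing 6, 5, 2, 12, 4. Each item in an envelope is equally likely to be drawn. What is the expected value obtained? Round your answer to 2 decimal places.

E[X | Envelope I] = (14 + 13 + 12 + 15 − 4 + 17)/6 = 67/6
E[X | Envelope II] = (6 + 5 + 2 + 12 + 4)/5 = 29/5
E[X] = (9/10)·67/6 + (1/10)·29/5 = 1063/100 ≈ 10.63

10.63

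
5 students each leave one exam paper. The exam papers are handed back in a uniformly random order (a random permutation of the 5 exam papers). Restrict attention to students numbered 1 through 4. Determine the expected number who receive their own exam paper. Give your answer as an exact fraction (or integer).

4/5

Let Xᵢ = 1 if person i gets their own exam paper. For each i, P(Xᵢ=1) = 1/5.
By linearity of expectation, E[X₁+…+X_4] = 4·(1/5) = 4/5.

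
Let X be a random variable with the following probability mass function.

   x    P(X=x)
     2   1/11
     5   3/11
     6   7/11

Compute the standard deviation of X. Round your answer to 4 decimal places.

1.1499

E[X] = 59/11, E[X²] = 331/11
Var(X) = E[X²] − (E[X])² = 331/11 − 3481/121 = 160/121
SD(X) = √(160/121) ≈ 1.1499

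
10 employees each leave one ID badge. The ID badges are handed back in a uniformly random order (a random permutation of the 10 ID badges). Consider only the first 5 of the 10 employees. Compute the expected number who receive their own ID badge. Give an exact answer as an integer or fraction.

1/2

Let Xᵢ = 1 if person i gets their own ID badge. For each i, P(Xᵢ=1) = 1/10.
By linearity of expectation, E[X₁+…+X_5] = 5·(1/10) = 1/2.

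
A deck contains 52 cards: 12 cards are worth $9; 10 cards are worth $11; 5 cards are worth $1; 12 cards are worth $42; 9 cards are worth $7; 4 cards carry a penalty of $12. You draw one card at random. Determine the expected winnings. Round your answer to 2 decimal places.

E[payout] = (12/52)·9 + (10/52)·11 + (5/52)·1 + (12/52)·42 + (9/52)·7 + (4/52)·(-12) = 371/26
≈ $14.27

$14.27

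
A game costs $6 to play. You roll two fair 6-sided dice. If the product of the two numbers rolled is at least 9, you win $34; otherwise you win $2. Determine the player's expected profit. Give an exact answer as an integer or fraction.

124/9 dollars

E[payout] = (4/9)·2 + (5/9)·34 = 178/9
Expected profit = 178/9 − 6 = 124/9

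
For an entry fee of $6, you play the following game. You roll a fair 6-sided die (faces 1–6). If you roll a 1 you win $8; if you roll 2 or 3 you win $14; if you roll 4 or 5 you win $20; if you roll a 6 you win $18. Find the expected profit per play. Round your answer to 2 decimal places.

E[payout] = (1/6)·8 + (1/3)·14 + (1/6)·18 + (1/3)·20 = 47/3
Expected profit = 47/3 − 6 = 29/3 ≈ $9.67

$9.67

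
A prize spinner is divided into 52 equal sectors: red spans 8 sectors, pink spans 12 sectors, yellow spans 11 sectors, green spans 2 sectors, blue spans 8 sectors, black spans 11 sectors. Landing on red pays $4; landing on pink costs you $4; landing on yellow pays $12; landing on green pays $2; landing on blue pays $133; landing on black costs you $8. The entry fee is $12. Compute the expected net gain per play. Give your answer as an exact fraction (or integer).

118/13 dollars

E[payout] = (8/52)·4 + (12/52)·(-4) + (11/52)·12 + (2/52)·2 + (8/52)·133 + (11/52)·(-8) = 274/13
Expected profit = 274/13 − 12 = 118/13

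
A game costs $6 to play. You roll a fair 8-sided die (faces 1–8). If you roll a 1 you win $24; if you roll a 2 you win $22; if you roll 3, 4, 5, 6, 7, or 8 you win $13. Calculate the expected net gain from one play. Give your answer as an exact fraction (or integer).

19/2 dollars

E[payout] = (3/4)·13 + (1/8)·22 + (1/8)·24 = 31/2
Expected profit = 31/2 − 6 = 19/2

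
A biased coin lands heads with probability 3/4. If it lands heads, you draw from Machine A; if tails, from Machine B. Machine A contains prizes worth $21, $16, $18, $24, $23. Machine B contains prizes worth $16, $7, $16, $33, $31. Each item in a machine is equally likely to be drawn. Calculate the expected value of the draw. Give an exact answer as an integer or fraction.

409/20 dollars

E[X | Machine A] = (21 + 16 + 18 + 24 + 23)/5 = 102/5
E[X | Machine B] = (16 + 7 + 16 + 33 + 31)/5 = 103/5
E[X] = (3/4)·102/5 + (1/4)·103/5 = 409/20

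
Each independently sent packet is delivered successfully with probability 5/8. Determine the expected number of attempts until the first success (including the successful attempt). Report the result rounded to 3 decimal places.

For a geometric distribution, E[trials] = 1/p = 1/(5/8) = 8/5.
≈ 1.600

1.600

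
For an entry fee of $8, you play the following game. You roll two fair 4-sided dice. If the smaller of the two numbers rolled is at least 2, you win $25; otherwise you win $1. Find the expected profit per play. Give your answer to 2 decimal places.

E[payout] = (7/16)·1 + (9/16)·25 = 29/2
Expected profit = 29/2 − 8 = 13/2 ≈ $6.50

$6.50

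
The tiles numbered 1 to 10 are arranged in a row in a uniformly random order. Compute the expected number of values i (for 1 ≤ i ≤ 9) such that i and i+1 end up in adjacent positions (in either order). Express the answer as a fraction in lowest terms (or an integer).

9/5

For each i ∈ {1,…,9}, let Xᵢ = 1 if i and i+1 are adjacent. P(Xᵢ=1) = 2·(10−1)!/10! = 2/10.
By linearity, E[ΣXᵢ] = (9)·(2/10) = 9/5.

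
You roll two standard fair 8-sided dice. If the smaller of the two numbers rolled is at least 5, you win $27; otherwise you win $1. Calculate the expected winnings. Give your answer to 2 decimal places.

$7.50

E[payout] = (3/4)·1 + (1/4)·27 = 15/2
≈ $7.50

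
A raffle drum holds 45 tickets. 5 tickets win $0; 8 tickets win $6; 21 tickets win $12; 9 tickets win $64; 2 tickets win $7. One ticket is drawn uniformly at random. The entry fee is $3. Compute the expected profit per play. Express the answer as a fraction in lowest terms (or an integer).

151/9 dollars

E[payout] = (5/45)·0 + (8/45)·6 + (21/45)·12 + (9/45)·64 + (2/45)·7 = 178/9
Expected profit = 178/9 − 3 = 151/9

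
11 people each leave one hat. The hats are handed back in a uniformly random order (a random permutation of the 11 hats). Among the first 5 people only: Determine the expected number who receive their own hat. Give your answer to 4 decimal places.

0.4545

Let Xᵢ = 1 if person i gets their own hat. For each i, P(Xᵢ=1) = 1/11.
By linearity of expectation, E[X₁+…+X_5] = 5·(1/11) = 5/11.
≈ 0.4545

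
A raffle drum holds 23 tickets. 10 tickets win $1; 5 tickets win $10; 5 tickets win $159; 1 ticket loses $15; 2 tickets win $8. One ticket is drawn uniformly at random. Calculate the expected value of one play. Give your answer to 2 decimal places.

$37.22

E[payout] = (10/23)·1 + (5/23)·10 + (5/23)·159 + (1/23)·(-15) + (2/23)·8 = 856/23
≈ $37.22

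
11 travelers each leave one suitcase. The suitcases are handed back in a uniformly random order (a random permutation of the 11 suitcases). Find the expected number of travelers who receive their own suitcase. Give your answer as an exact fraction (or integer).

Let Xᵢ = 1 if person i gets their own suitcase. For each i, P(Xᵢ=1) = 1/11.
By linearity of expectation, E[X₁+…+X_11] = 11·(1/11) = 1.

1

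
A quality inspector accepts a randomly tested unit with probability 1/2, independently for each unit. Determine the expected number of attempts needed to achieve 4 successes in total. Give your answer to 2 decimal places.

8.00

By linearity (sum of 4 independent geometric waits), E[trials] = 4/p = 4/(1/2) = 8.
≈ 8.00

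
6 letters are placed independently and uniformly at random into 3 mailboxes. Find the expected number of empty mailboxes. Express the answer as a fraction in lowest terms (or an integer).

Let Xⱼ=1 if mailbox j is empty. P(Xⱼ=1) = ((3-1)/3)^6 = 64/729.
By linearity, E[#empty] = 3·64/729 = 64/243.

64/243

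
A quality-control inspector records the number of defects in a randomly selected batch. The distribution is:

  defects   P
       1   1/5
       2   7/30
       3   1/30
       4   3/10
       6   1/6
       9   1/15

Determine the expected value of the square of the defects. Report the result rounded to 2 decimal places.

17.63

E[X²] = (1/5)·1 + (7/30)·4 + (1/30)·9 + (3/10)·16 + (1/6)·36 + (1/15)·81
     = 529/30 ≈ 17.63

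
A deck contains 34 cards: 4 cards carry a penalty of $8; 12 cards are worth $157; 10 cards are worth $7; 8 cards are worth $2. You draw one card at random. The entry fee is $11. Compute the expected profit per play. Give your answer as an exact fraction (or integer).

E[payout] = (4/34)·(-8) + (12/34)·157 + (10/34)·7 + (8/34)·2 = 57
Expected profit = 57 − 11 = 46

$46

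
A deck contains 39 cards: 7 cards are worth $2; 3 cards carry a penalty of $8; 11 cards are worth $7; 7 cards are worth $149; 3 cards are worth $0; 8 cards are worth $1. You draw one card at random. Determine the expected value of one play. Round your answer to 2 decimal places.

E[payout] = (7/39)·2 + (3/39)·(-8) + (11/39)·7 + (7/39)·149 + (3/39)·0 + (8/39)·1 = 86/3
≈ $28.67

$28.67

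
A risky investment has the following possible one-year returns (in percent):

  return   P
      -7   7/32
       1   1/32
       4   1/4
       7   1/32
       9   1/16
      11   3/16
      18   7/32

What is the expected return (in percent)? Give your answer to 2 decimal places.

E[X] = (7/32)·(-7) + (1/32)·1 + (1/4)·4 + (1/32)·7 + (1/16)·9 + (3/16)·11 + (7/32)·18
     = 201/32 ≈ 6.28

6.28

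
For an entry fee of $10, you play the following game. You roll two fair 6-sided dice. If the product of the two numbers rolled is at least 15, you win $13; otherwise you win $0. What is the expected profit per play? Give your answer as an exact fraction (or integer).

E[payout] = (23/36)·0 + (13/36)·13 = 169/36
Expected profit = 169/36 − 10 = -191/36

-191/36 dollars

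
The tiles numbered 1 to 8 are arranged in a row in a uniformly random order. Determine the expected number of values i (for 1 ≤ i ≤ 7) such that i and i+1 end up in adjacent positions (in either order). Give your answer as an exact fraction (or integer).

For each i ∈ {1,…,7}, let Xᵢ = 1 if i and i+1 are adjacent. P(Xᵢ=1) = 2·(8−1)!/8! = 2/8.
By linearity, E[ΣXᵢ] = (7)·(2/8) = 7/4.

7/4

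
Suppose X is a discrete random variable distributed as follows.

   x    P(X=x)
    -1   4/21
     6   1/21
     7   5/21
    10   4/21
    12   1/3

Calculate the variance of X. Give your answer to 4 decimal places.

E[X] = (4/21)·(-1) + (1/21)·6 + (5/21)·7 + (4/21)·10 + (1/3)·12 = 23/3
E[X²] = (4/21)·1 + (1/21)·36 + (5/21)·49 + (4/21)·100 + (1/3)·144 = 1693/21
Var(X) = 1693/21 − (23/3)² = 1376/63 ≈ 21.8413

21.8413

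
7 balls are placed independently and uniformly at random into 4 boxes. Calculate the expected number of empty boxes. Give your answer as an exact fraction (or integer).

Let Xⱼ=1 if box j is empty. P(Xⱼ=1) = ((4-1)/4)^7 = 2187/16384.
By linearity, E[#empty] = 4·2187/16384 = 2187/4096.

2187/4096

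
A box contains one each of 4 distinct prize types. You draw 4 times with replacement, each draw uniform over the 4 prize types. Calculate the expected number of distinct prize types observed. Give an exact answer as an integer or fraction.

175/64

Let Xⱼ=1 if type j appears at least once. P(Xⱼ=1) = 1 − ((4−1)/4)^4 = 175/256.
E[#distinct] = 4·175/256 = 175/64.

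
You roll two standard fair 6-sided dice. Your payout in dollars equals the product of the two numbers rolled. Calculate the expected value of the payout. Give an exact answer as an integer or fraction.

Distribution of the product of the two numbers rolled: 1 w.p. 1/36, 2 w.p. 1/18, 3 w.p. 1/18, 4 w.p. 1/12, 5 w.p. 1/18, 6 w.p. 1/9, …
E[payout] = (1/36)·1 + (1/18)·2 + (1/18)·3 + (1/12)·4 + (1/18)·5 + (1/9)·6 + (1/18)·8 + (1/36)·9 + (1/18)·10 + (1/9)·12 + (1/18)·15 + (1/36)·16 + (1/18)·18 + (1/18)·20 + (1/18)·24 + (1/36)·25 + (1/18)·30 + (1/36)·36 = 49/4

49/4 dollars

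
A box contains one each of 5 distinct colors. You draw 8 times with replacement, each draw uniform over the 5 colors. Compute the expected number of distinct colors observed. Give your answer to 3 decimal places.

4.161

Let Xⱼ=1 if type j appears at least once. P(Xⱼ=1) = 1 − ((5−1)/5)^8 = 325089/390625.
E[#distinct] = 5·325089/390625 = 325089/78125.
≈ 4.161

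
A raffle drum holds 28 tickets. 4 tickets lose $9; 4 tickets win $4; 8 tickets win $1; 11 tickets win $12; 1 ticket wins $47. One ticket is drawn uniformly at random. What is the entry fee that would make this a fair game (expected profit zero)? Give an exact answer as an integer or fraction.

167/28 dollars

E[payout] = (4/28)·(-9) + (4/28)·4 + (8/28)·1 + (11/28)·12 + (1/28)·47 = 167/28
Fair fee = E[payout] = 167/28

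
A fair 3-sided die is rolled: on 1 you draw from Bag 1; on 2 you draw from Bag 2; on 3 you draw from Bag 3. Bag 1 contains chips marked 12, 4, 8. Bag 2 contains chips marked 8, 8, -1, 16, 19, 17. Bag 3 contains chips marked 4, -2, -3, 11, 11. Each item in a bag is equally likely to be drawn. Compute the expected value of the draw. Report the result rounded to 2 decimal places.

E[X | Bag 1] = (12 + 4 + 8)/3 = 8
E[X | Bag 2] = (8 + 8 − 1 + 16 + 19 + 17)/6 = 67/6
E[X | Bag 3] = (4 − 2 − 3 + 11 + 11)/5 = 21/5
E[X] = (1/3)·8 + (1/3)·67/6 + (1/3)·21/5 = 701/90 ≈ 7.79

7.79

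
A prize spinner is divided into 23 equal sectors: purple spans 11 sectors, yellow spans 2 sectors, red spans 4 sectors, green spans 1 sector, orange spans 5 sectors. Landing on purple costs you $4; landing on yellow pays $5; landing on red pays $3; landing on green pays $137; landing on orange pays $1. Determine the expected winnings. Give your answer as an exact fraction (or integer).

120/23 dollars

E[payout] = (11/23)·(-4) + (2/23)·5 + (4/23)·3 + (1/23)·137 + (5/23)·1 = 120/23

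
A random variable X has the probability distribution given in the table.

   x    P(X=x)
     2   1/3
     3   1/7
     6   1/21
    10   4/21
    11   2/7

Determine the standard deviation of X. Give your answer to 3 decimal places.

E[X] = 45/7, E[X²] = 1217/21
Var(X) = E[X²] − (E[X])² = 1217/21 − 2025/49 = 2444/147
SD(X) = √(2444/147) ≈ 4.077

4.077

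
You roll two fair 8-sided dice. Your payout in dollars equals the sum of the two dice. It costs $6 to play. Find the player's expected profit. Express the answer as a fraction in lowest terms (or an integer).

$3

Distribution of the sum of the two dice: 2 w.p. 1/64, 3 w.p. 1/32, 4 w.p. 3/64, 5 w.p. 1/16, 6 w.p. 5/64, 7 w.p. 3/32, …
E[payout] = (1/64)·2 + (1/32)·3 + (3/64)·4 + (1/16)·5 + (5/64)·6 + (3/32)·7 + (7/64)·8 + (1/8)·9 + (7/64)·10 + (3/32)·11 + (5/64)·12 + (1/16)·13 + (3/64)·14 + (1/32)·15 + (1/64)·16 = 9
Expected profit = 9 − 6 = 3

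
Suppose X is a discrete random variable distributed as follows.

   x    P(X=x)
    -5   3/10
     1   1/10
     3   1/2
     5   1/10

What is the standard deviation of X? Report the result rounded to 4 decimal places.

E[X] = 3/5, E[X²] = 73/5
Var(X) = E[X²] − (E[X])² = 73/5 − 9/25 = 356/25
SD(X) = √(356/25) ≈ 3.7736

3.7736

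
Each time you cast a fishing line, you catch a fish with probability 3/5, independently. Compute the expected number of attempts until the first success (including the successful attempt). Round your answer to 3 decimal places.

For a geometric distribution, E[trials] = 1/p = 1/(3/5) = 5/3.
≈ 1.667

1.667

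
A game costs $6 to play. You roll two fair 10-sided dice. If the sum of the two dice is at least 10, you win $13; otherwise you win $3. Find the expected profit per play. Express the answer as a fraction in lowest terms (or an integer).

E[payout] = (9/25)·3 + (16/25)·13 = 47/5
Expected profit = 47/5 − 6 = 17/5

17/5 dollars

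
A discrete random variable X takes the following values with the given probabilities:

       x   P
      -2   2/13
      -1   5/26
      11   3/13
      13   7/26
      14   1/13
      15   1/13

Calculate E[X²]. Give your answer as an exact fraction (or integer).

E[X²] = (2/13)·4 + (5/26)·1 + (3/13)·121 + (7/26)·169 + (1/13)·196 + (1/13)·225
     = 1386/13

1386/13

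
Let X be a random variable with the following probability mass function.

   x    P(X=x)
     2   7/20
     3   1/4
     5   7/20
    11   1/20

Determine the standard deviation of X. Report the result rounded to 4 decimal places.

E[X] = 15/4, E[X²] = 369/20
Var(X) = E[X²] − (E[X])² = 369/20 − 225/16 = 351/80
SD(X) = √(351/80) ≈ 2.0946

2.0946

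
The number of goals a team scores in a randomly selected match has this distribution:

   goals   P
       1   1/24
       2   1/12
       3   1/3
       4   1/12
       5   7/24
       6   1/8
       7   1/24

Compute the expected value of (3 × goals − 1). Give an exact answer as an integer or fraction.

89/8

E[3x-1] = (1/24)·2 + (1/12)·5 + (1/3)·8 + (1/12)·11 + (7/24)·14 + (1/8)·17 + (1/24)·20
     = 89/8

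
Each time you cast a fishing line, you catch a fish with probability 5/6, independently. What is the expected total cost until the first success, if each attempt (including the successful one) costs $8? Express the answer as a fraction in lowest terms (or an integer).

E[#attempts] = 1/p = 6/5; E[cost] = 8·6/5 = 48/5.

48/5 dollars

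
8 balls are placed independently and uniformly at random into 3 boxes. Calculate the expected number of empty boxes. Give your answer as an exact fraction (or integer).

256/2187

Let Xⱼ=1 if box j is empty. P(Xⱼ=1) = ((3-1)/3)^8 = 256/6561.
By linearity, E[#empty] = 3·256/6561 = 256/2187.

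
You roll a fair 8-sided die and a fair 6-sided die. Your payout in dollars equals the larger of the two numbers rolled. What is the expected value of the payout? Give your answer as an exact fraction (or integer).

Distribution of the larger of the two numbers rolled: 1 w.p. 1/48, 2 w.p. 1/16, 3 w.p. 5/48, 4 w.p. 7/48, 5 w.p. 3/16, 6 w.p. 11/48, …
E[payout] = (1/48)·1 + (1/16)·2 + (5/48)·3 + (7/48)·4 + (3/16)·5 + (11/48)·6 + (1/8)·7 + (1/8)·8 = 251/48

251/48 dollars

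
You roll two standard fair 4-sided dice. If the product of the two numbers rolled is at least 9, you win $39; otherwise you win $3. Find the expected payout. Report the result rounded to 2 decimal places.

$12.00

E[payout] = (3/4)·3 + (1/4)·39 = 12
≈ $12.00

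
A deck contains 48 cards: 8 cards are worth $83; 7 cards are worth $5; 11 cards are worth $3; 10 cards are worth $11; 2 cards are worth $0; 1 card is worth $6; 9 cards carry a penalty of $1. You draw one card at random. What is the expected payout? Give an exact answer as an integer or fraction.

E[payout] = (8/48)·83 + (7/48)·5 + (11/48)·3 + (10/48)·11 + (2/48)·0 + (1/48)·6 + (9/48)·(-1) = 839/48

839/48 dollars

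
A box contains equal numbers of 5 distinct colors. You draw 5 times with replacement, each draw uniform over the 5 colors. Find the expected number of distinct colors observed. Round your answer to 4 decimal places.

3.3616

Let Xⱼ=1 if type j appears at least once. P(Xⱼ=1) = 1 − ((5−1)/5)^5 = 2101/3125.
E[#distinct] = 5·2101/3125 = 2101/625.
≈ 3.3616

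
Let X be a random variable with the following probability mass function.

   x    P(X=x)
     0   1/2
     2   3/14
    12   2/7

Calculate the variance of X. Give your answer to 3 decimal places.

E[X] = (1/2)·0 + (3/14)·2 + (2/7)·12 = 27/7
E[X²] = (1/2)·0 + (3/14)·4 + (2/7)·144 = 42
Var(X) = 42 − (27/7)² = 1329/49 ≈ 27.122

27.122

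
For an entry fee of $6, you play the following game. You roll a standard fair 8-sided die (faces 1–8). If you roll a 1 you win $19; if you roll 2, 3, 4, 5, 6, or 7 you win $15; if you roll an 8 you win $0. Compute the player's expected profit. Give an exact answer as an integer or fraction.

61/8 dollars

E[payout] = (1/8)·0 + (3/4)·15 + (1/8)·19 = 109/8
Expected profit = 109/8 − 6 = 61/8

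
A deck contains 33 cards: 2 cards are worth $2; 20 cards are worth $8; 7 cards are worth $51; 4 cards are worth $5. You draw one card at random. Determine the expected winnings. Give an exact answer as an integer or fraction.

541/33 dollars

E[payout] = (2/33)·2 + (20/33)·8 + (7/33)·51 + (4/33)·5 = 541/33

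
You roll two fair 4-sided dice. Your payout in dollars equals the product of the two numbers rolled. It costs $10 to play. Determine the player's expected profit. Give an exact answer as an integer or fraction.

-15/4 dollars

Distribution of the product of the two numbers rolled: 1 w.p. 1/16, 2 w.p. 1/8, 3 w.p. 1/8, 4 w.p. 3/16, 6 w.p. 1/8, 8 w.p. 1/8, …
E[payout] = (1/16)·1 + (1/8)·2 + (1/8)·3 + (3/16)·4 + (1/8)·6 + (1/8)·8 + (1/16)·9 + (1/8)·12 + (1/16)·16 = 25/4
Expected profit = 25/4 − 10 = -15/4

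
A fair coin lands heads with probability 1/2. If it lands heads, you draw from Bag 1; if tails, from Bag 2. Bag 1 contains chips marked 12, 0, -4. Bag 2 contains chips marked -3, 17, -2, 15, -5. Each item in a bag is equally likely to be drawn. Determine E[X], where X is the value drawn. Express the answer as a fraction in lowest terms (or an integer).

E[X | Bag 1] = (12 + 0 − 4)/3 = 8/3
E[X | Bag 2] = (-3 + 17 − 2 + 15 − 5)/5 = 22/5
E[X] = (1/2)·8/3 + (1/2)·22/5 = 53/15

53/15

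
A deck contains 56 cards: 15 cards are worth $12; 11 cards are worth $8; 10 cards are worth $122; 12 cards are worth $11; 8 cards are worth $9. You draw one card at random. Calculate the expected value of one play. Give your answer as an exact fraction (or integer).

E[payout] = (15/56)·12 + (11/56)·8 + (10/56)·122 + (12/56)·11 + (8/56)·9 = 423/14

423/14 dollars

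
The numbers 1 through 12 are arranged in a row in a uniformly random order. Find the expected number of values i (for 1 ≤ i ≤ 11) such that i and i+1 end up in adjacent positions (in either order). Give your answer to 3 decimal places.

For each i ∈ {1,…,11}, let Xᵢ = 1 if i and i+1 are adjacent. P(Xᵢ=1) = 2·(12−1)!/12! = 2/12.
By linearity, E[ΣXᵢ] = (11)·(2/12) = 11/6.
≈ 1.833

1.833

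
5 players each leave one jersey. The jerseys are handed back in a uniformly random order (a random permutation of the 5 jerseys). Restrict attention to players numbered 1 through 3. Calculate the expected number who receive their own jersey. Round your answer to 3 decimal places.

Let Xᵢ = 1 if person i gets their own jersey. For each i, P(Xᵢ=1) = 1/5.
By linearity of expectation, E[X₁+…+X_3] = 3·(1/5) = 3/5.
≈ 0.600

0.600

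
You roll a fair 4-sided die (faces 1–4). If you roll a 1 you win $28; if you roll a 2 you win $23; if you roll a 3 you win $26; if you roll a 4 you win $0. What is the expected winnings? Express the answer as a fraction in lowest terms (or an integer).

E[payout] = (1/4)·0 + (1/4)·23 + (1/4)·26 + (1/4)·28 = 77/4

77/4 dollars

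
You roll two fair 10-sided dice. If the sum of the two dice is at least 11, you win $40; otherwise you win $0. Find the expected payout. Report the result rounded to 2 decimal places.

E[payout] = (9/20)·0 + (11/20)·40 = 22
≈ $22.00

$22.00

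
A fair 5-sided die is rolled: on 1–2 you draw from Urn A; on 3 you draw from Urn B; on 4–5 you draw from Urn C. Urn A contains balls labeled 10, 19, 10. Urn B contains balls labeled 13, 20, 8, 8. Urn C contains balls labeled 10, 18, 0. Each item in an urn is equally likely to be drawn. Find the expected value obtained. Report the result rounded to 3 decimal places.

E[X | Urn A] = (10 + 19 + 10)/3 = 13
E[X | Urn B] = (13 + 20 + 8 + 8)/4 = 49/4
E[X | Urn C] = (10 + 18 + 0)/3 = 28/3
E[X] = (2/5)·13 + (1/5)·49/4 + (2/5)·28/3 = 683/60 ≈ 11.383

11.383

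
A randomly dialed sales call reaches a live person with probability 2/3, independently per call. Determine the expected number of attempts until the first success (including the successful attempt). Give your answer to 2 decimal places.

1.50

For a geometric distribution, E[trials] = 1/p = 1/(2/3) = 3/2.
≈ 1.50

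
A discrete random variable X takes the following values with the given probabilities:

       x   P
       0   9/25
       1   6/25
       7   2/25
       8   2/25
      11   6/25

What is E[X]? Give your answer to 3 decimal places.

E[X] = (9/25)·0 + (6/25)·1 + (2/25)·7 + (2/25)·8 + (6/25)·11
     = 102/25 ≈ 4.080

4.080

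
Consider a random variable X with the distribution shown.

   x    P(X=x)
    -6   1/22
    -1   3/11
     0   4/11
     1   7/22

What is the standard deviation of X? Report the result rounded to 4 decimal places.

E[X] = -5/22, E[X²] = 49/22
Var(X) = E[X²] − (E[X])² = 49/22 − 25/484 = 1053/484
SD(X) = √(1053/484) ≈ 1.4750

1.4750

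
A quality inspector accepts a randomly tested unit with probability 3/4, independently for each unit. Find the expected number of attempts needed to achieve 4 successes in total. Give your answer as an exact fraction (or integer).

By linearity (sum of 4 independent geometric waits), E[trials] = 4/p = 4/(3/4) = 16/3.

16/3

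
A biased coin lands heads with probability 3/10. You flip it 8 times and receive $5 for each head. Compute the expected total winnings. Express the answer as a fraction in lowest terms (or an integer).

E[#heads] = 8·3/10 = 12/5 (linearity over flips).
E[winnings] = 5·12/5 = 12.

$12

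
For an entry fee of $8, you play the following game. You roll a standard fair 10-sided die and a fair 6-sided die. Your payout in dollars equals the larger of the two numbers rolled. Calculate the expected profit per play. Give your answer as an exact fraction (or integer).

Distribution of the larger of the two numbers rolled: 1 w.p. 1/60, 2 w.p. 1/20, 3 w.p. 1/12, 4 w.p. 7/60, 5 w.p. 3/20, 6 w.p. 11/60, …
E[payout] = (1/60)·1 + (1/20)·2 + (1/12)·3 + (7/60)·4 + (3/20)·5 + (11/60)·6 + (1/10)·7 + (1/10)·8 + (1/10)·9 + (1/10)·10 = 73/12
Expected profit = 73/12 − 8 = -23/12

-23/12 dollars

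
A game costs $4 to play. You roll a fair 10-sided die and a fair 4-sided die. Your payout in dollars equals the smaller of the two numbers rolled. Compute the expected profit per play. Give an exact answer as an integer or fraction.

-7/4 dollars

Distribution of the smaller of the two numbers rolled: 1 w.p. 13/40, 2 w.p. 11/40, 3 w.p. 9/40, 4 w.p. 7/40
E[payout] = (13/40)·1 + (11/40)·2 + (9/40)·3 + (7/40)·4 = 9/4
Expected profit = 9/4 − 4 = -7/4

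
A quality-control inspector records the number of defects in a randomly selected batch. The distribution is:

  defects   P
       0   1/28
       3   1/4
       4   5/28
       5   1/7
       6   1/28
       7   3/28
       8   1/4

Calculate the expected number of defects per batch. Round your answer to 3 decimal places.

E[X] = (1/28)·0 + (1/4)·3 + (5/28)·4 + (1/7)·5 + (1/28)·6 + (3/28)·7 + (1/4)·8
     = 36/7 ≈ 5.143

5.143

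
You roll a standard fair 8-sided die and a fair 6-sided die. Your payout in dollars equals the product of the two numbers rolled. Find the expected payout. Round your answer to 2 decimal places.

Distribution of the product of the two numbers rolled: 1 w.p. 1/48, 2 w.p. 1/24, 3 w.p. 1/24, 4 w.p. 1/16, 5 w.p. 1/24, 6 w.p. 1/12, …
E[payout] = (1/48)·1 + (1/24)·2 + (1/24)·3 + (1/16)·4 + (1/24)·5 + (1/12)·6 + (1/48)·7 + (1/16)·8 + (1/48)·9 + (1/24)·10 + (1/12)·12 + (1/48)·14 + (1/24)·15 + (1/24)·16 + (1/24)·18 + (1/24)·20 + (1/48)·21 + (1/16)·24 + (1/48)·25 + (1/48)·28 + (1/24)·30 + (1/48)·32 + (1/48)·35 + (1/48)·36 + (1/48)·40 + (1/48)·42 + (1/48)·48 = 63/4
≈ $15.75

$15.75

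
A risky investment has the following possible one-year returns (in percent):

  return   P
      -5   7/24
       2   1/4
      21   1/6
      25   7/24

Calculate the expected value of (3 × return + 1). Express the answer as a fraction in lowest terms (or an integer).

61/2

E[3x+1] = (7/24)·(-14) + (1/4)·7 + (1/6)·64 + (7/24)·76
     = 61/2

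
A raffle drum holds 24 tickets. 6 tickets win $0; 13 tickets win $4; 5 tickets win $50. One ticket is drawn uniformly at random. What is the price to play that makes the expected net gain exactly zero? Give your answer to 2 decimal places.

E[payout] = (6/24)·0 + (13/24)·4 + (5/24)·50 = 151/12
Fair fee = E[payout] = 151/12 ≈ $12.58

$12.58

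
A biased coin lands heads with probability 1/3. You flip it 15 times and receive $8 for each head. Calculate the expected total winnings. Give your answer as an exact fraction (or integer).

$40

E[#heads] = 15·1/3 = 5 (linearity over flips).
E[winnings] = 8·5 = 40.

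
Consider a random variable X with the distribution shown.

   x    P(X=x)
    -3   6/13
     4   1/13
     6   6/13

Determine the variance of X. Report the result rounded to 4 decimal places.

E[X] = (6/13)·(-3) + (1/13)·4 + (6/13)·6 = 22/13
E[X²] = (6/13)·9 + (1/13)·16 + (6/13)·36 = 22
Var(X) = 22 − (22/13)² = 3234/169 ≈ 19.1361

19.1361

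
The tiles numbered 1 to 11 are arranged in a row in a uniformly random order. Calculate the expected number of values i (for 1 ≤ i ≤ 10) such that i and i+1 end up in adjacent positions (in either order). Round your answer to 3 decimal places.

1.818

For each i ∈ {1,…,10}, let Xᵢ = 1 if i and i+1 are adjacent. P(Xᵢ=1) = 2·(11−1)!/11! = 2/11.
By linearity, E[ΣXᵢ] = (10)·(2/11) = 20/11.
≈ 1.818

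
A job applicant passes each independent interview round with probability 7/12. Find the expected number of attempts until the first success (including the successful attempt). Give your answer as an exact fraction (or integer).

For a geometric distribution, E[trials] = 1/p = 1/(7/12) = 12/7.

12/7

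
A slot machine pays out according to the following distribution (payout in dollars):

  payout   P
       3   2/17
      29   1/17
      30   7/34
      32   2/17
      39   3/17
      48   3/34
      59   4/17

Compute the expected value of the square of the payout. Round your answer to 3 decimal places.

1647.059

E[X²] = (2/17)·9 + (1/17)·841 + (7/34)·900 + (2/17)·1024 + (3/17)·1521 + (3/34)·2304 + (4/17)·3481
     = 28000/17 ≈ 1647.059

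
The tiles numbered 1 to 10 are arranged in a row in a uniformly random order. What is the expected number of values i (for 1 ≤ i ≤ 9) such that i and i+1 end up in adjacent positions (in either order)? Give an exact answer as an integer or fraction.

For each i ∈ {1,…,9}, let Xᵢ = 1 if i and i+1 are adjacent. P(Xᵢ=1) = 2·(10−1)!/10! = 2/10.
By linearity, E[ΣXᵢ] = (9)·(2/10) = 9/5.

9/5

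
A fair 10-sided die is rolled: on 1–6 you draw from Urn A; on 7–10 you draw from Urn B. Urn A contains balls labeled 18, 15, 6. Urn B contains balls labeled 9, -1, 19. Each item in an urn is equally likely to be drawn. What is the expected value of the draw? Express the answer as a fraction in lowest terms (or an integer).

E[X | Urn A] = (18 + 15 + 6)/3 = 13
E[X | Urn B] = (9 − 1 + 19)/3 = 9
E[X] = (3/5)·13 + (2/5)·9 = 57/5

57/5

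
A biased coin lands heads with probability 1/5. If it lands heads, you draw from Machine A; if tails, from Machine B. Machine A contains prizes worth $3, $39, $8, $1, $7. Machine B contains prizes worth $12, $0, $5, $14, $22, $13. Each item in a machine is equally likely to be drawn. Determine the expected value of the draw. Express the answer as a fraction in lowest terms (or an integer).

E[X | Machine A] = (3 + 39 + 8 + 1 + 7)/5 = 58/5
E[X | Machine B] = (12 + 0 + 5 + 14 + 22 + 13)/6 = 11
E[X] = (1/5)·58/5 + (4/5)·11 = 278/25

278/25 dollars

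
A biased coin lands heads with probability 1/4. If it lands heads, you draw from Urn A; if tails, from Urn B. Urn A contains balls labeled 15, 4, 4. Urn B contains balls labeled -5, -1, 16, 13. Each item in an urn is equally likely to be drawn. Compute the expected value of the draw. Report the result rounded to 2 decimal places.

E[X | Urn A] = (15 + 4 + 4)/3 = 23/3
E[X | Urn B] = (-5 − 1 + 16 + 13)/4 = 23/4
E[X] = (1/4)·23/3 + (3/4)·23/4 = 299/48 ≈ 6.23

6.23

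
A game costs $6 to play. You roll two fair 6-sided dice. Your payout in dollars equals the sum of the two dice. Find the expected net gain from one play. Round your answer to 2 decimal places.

Distribution of the sum of the two dice: 2 w.p. 1/36, 3 w.p. 1/18, 4 w.p. 1/12, 5 w.p. 1/9, 6 w.p. 5/36, 7 w.p. 1/6, …
E[payout] = (1/36)·2 + (1/18)·3 + (1/12)·4 + (1/9)·5 + (5/36)·6 + (1/6)·7 + (5/36)·8 + (1/9)·9 + (1/12)·10 + (1/18)·11 + (1/36)·12 = 7
Expected profit = 7 − 6 = 1 ≈ $1.00

$1.00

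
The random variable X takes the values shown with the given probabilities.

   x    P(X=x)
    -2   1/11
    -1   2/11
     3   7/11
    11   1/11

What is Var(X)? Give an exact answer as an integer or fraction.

1306/121

E[X] = (1/11)·(-2) + (2/11)·(-1) + (7/11)·3 + (1/11)·11 = 28/11
E[X²] = (1/11)·4 + (2/11)·1 + (7/11)·9 + (1/11)·121 = 190/11
Var(X) = 190/11 − (28/11)² = 1306/121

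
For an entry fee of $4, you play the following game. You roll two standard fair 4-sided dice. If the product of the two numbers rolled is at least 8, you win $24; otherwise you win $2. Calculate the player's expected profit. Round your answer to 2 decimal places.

E[payout] = (5/8)·2 + (3/8)·24 = 41/4
Expected profit = 41/4 − 4 = 25/4 ≈ $6.25

$6.25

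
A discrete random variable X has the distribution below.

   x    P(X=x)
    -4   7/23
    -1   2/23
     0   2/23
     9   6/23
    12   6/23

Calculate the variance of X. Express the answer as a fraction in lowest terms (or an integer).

24456/529

E[X] = (7/23)·(-4) + (2/23)·(-1) + (2/23)·0 + (6/23)·9 + (6/23)·12 = 96/23
E[X²] = (7/23)·16 + (2/23)·1 + (2/23)·0 + (6/23)·81 + (6/23)·144 = 1464/23
Var(X) = 1464/23 − (96/23)² = 24456/529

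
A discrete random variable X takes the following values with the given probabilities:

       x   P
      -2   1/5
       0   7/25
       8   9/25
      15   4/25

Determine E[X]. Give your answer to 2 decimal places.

4.88

E[X] = (1/5)·(-2) + (7/25)·0 + (9/25)·8 + (4/25)·15
     = 122/25 ≈ 4.88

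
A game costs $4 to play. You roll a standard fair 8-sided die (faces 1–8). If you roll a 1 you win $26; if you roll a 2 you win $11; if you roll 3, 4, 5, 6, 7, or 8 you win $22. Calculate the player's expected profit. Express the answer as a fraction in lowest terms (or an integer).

E[payout] = (1/8)·11 + (3/4)·22 + (1/8)·26 = 169/8
Expected profit = 169/8 − 4 = 137/8

137/8 dollars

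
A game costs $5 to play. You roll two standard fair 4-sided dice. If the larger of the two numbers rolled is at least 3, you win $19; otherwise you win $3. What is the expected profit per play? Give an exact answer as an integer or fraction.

E[payout] = (1/4)·3 + (3/4)·19 = 15
Expected profit = 15 − 5 = 10

$10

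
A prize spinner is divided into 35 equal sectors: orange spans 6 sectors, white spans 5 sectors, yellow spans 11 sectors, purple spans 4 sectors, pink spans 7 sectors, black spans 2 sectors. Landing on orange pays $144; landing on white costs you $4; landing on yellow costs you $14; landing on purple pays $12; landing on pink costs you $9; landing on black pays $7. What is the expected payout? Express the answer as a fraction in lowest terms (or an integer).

E[payout] = (6/35)·144 + (5/35)·(-4) + (11/35)·(-14) + (4/35)·12 + (7/35)·(-9) + (2/35)·7 = 689/35

689/35 dollars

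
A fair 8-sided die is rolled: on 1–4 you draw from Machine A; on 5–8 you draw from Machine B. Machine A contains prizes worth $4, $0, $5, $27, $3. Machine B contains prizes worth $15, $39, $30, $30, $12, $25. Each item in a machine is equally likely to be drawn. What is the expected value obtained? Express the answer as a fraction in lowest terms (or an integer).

E[X | Machine A] = (4 + 0 + 5 + 27 + 3)/5 = 39/5
E[X | Machine B] = (15 + 39 + 30 + 30 + 12 + 25)/6 = 151/6
E[X] = (1/2)·39/5 + (1/2)·151/6 = 989/60

989/60 dollars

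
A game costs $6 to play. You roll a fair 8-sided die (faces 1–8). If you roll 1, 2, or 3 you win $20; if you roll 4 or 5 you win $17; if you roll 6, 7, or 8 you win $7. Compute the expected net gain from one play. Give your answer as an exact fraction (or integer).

E[payout] = (3/8)·7 + (1/4)·17 + (3/8)·20 = 115/8
Expected profit = 115/8 − 6 = 67/8

67/8 dollars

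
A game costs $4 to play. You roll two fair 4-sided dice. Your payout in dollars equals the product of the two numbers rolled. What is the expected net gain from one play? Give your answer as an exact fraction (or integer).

Distribution of the product of the two numbers rolled: 1 w.p. 1/16, 2 w.p. 1/8, 3 w.p. 1/8, 4 w.p. 3/16, 6 w.p. 1/8, 8 w.p. 1/8, …
E[payout] = (1/16)·1 + (1/8)·2 + (1/8)·3 + (3/16)·4 + (1/8)·6 + (1/8)·8 + (1/16)·9 + (1/8)·12 + (1/16)·16 = 25/4
Expected profit = 25/4 − 4 = 9/4

9/4 dollars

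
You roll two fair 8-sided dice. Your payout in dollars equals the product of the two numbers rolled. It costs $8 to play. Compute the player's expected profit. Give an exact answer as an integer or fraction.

Distribution of the product of the two numbers rolled: 1 w.p. 1/64, 2 w.p. 1/32, 3 w.p. 1/32, 4 w.p. 3/64, 5 w.p. 1/32, 6 w.p. 1/16, …
E[payout] = (1/64)·1 + (1/32)·2 + (1/32)·3 + (3/64)·4 + (1/32)·5 + (1/16)·6 + (1/32)·7 + (1/16)·8 + (1/64)·9 + (1/32)·10 + (1/16)·12 + (1/32)·14 + (1/32)·15 + (3/64)·16 + (1/32)·18 + (1/32)·20 + (1/32)·21 + (1/16)·24 + (1/64)·25 + (1/32)·28 + (1/32)·30 + (1/32)·32 + (1/32)·35 + (1/64)·36 + (1/32)·40 + (1/32)·42 + (1/32)·48 + (1/64)·49 + (1/32)·56 + (1/64)·64 = 81/4
Expected profit = 81/4 − 8 = 49/4

49/4 dollars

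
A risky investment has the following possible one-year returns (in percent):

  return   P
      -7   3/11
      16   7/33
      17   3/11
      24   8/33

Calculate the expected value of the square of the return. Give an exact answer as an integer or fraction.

9442/33

E[X²] = (3/11)·49 + (7/33)·256 + (3/11)·289 + (8/33)·576
     = 9442/33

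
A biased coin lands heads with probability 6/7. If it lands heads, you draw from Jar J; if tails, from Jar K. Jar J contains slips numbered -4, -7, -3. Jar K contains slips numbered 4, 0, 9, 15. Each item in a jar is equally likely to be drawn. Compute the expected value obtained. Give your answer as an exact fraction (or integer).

-3

E[X | Jar J] = (-4 − 7 − 3)/3 = -14/3
E[X | Jar K] = (4 + 0 + 9 + 15)/4 = 7
E[X] = (6/7)·(-14/3) + (1/7)·7 = -3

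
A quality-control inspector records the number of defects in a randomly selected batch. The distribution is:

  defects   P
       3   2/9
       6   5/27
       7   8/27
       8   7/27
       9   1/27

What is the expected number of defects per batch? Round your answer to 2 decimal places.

E[X] = (2/9)·3 + (5/27)·6 + (8/27)·7 + (7/27)·8 + (1/27)·9
     = 169/27 ≈ 6.26

6.26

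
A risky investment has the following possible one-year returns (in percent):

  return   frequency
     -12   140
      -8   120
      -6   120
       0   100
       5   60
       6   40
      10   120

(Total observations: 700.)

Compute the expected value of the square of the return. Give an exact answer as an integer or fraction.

471/7

Total = 700, so P(return=-12) = 140/700, etc.
E[X²] = (1/5)·144 + (6/35)·64 + (6/35)·36 + (1/7)·0 + (3/35)·25 + (2/35)·36 + (6/35)·100
     = 471/7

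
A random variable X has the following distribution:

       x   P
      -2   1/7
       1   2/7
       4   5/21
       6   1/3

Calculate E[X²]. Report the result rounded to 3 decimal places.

E[X²] = (1/7)·4 + (2/7)·1 + (5/21)·16 + (1/3)·36
     = 50/3 ≈ 16.667

16.667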